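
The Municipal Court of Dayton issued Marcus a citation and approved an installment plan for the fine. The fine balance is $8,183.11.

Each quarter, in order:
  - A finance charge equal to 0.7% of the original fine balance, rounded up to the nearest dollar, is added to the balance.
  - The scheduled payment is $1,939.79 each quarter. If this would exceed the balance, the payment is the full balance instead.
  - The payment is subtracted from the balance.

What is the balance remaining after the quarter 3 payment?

$2,537.74

Quarter 1: opening $8,183.11; interest $58.00 → $8,241.11; payment $1,939.79; balance $6,301.32
Quarter 2: opening $6,301.32; interest $58.00 → $6,359.32; payment $1,939.79; balance $4,419.53
Quarter 3: opening $4,419.53; interest $58.00 → $4,477.53; payment $1,939.79; balance $2,537.74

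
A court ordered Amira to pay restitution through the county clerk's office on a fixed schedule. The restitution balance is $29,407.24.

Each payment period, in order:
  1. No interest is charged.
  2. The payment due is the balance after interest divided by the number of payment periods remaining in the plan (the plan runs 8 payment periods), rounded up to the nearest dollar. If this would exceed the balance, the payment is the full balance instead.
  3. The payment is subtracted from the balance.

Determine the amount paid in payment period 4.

$3,676.00

Payment period 1: opening $29,407.24; payment $3,676.00; balance $25,731.24
Payment period 2: opening $25,731.24; payment $3,676.00; balance $22,055.24
Payment period 3: opening $22,055.24; payment $3,676.00; balance $18,379.24
Payment period 4: opening $18,379.24; payment $3,676.00; balance $14,703.24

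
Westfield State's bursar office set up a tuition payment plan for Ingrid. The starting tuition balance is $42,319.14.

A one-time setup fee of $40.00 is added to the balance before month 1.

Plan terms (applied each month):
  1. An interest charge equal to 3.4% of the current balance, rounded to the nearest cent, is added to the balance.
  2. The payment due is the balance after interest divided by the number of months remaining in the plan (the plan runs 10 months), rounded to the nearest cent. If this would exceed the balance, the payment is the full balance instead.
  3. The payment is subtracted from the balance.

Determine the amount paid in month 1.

$4,379.94

Month 1: $42,359.14 +$1,440.21 interest = $43,799.35; pay $4,379.94 → $39,419.41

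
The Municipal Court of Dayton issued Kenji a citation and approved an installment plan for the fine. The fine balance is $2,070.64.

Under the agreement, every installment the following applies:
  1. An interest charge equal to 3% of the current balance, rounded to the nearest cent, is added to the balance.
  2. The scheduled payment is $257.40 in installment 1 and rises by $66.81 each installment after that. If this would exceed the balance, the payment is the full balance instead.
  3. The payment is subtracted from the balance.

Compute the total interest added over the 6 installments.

Installment 1: opening $2,070.64; interest $62.12 → $2,132.76; payment $257.40; balance $1,875.36
Installment 2: opening $1,875.36; interest $56.26 → $1,931.62; payment $324.21; balance $1,607.41
Installment 3: opening $1,607.41; interest $48.22 → $1,655.63; payment $391.02; balance $1,264.61
Installment 4: opening $1,264.61; interest $37.94 → $1,302.55; payment $457.83; balance $844.72
Installment 5: opening $844.72; interest $25.34 → $870.06; payment $524.64; balance $345.42
Installment 6: opening $345.42; interest $10.36 → $355.78; payment $355.78; balance $0.00
Total interest: $62.12 + $56.26 + $48.22 + $37.94 + $25.34 + $10.36 = $240.24

$240.24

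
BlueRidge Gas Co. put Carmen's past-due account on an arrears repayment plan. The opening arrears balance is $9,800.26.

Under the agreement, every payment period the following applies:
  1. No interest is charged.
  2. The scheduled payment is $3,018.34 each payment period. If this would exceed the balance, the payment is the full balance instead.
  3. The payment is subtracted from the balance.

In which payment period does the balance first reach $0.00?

Payment period 1: $9,800.26 − $3,018.34 → $6,781.92
Payment period 2: $6,781.92 − $3,018.34 → $3,763.58
Payment period 3: $3,763.58 − $3,018.34 → $745.24
Payment period 4: $745.24 − $745.24 → $0.00
Balance reaches $0.00 in payment period 4.

4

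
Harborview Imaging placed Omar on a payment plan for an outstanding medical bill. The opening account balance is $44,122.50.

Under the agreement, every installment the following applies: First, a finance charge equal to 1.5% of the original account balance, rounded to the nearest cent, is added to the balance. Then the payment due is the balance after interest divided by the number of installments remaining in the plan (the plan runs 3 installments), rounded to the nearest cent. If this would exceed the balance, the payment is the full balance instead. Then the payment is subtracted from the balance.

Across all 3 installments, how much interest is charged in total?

Installment 1: $44,122.50 +$661.84 interest = $44,784.34; pay $14,928.11 → $29,856.23
Installment 2: $29,856.23 +$661.84 interest = $30,518.07; pay $15,259.04 → $15,259.03
Installment 3: $15,259.03 +$661.84 interest = $15,920.87; pay $15,920.87 → $0.00
Total interest: $661.84 + $661.84 + $661.84 = $1,985.52

$1,985.52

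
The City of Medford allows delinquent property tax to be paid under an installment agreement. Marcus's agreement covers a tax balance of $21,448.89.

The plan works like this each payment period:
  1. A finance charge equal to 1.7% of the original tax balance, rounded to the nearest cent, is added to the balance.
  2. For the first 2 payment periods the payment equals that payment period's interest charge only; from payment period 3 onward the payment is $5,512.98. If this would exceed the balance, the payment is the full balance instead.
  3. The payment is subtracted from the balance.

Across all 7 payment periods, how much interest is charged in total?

$2,552.41

# | Opening | Interest | Payment | End bal
1 | $21,448.89 | $364.63 | $364.63 | $21,448.89
2 | $21,448.89 | $364.63 | $364.63 | $21,448.89
3 | $21,448.89 | $364.63 | $5,512.98 | $16,300.54
4 | $16,300.54 | $364.63 | $5,512.98 | $11,152.19
5 | $11,152.19 | $364.63 | $5,512.98 | $6,003.84
6 | $6,003.84 | $364.63 | $5,512.98 | $855.49
7 | $855.49 | $364.63 | $1,220.12 | $0.00
Total interest: $364.63 + $364.63 + $364.63 + $364.63 + $364.63 + $364.63 + $364.63 = $2,552.41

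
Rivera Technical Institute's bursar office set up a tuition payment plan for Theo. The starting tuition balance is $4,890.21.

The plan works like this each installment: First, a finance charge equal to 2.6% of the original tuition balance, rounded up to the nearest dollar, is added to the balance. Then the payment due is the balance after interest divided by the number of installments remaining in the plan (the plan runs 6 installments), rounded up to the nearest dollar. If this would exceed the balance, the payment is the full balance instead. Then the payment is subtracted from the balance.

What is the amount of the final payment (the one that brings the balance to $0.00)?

$1,127.21

Installment 1: $4,890.21 +$128.00 interest = $5,018.21; pay $837.00 → $4,181.21
Installment 2: $4,181.21 +$128.00 interest = $4,309.21; pay $862.00 → $3,447.21
Installment 3: $3,447.21 +$128.00 interest = $3,575.21; pay $894.00 → $2,681.21
Installment 4: $2,681.21 +$128.00 interest = $2,809.21; pay $937.00 → $1,872.21
Installment 5: $1,872.21 +$128.00 interest = $2,000.21; pay $1,001.00 → $999.21
Installment 6: $999.21 +$128.00 interest = $1,127.21; pay $1,127.21 → $0.00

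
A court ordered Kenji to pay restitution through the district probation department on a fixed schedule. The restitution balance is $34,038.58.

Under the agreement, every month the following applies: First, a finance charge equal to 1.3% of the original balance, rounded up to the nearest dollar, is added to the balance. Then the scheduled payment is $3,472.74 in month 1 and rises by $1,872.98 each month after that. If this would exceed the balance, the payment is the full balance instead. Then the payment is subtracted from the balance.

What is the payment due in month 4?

# | Opening | Interest | Payment | End bal
1 | $34,038.58 | $443.00 | $3,472.74 | $31,008.84
2 | $31,008.84 | $443.00 | $5,345.72 | $26,106.12
3 | $26,106.12 | $443.00 | $7,218.70 | $19,330.42
4 | $19,330.42 | $443.00 | $9,091.68 | $10,681.74

$9,091.68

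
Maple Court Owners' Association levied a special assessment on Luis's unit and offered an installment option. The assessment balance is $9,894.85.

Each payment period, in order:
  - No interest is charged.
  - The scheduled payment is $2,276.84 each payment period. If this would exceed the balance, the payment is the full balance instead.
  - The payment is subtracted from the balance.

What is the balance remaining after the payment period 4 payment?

$787.49

Payment period 1: opening $9,894.85; payment $2,276.84; balance $7,618.01
Payment period 2: opening $7,618.01; payment $2,276.84; balance $5,341.17
Payment period 3: opening $5,341.17; payment $2,276.84; balance $3,064.33
Payment period 4: opening $3,064.33; payment $2,276.84; balance $787.49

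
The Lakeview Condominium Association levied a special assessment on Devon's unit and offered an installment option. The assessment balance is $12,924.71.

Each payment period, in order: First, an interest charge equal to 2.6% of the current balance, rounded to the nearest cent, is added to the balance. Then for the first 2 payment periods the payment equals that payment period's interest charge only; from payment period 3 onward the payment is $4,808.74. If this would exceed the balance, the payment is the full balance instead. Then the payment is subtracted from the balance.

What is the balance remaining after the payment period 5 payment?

Payment period 1: opening $12,924.71; interest $336.04 → $13,260.75; payment $336.04; balance $12,924.71
Payment period 2: opening $12,924.71; interest $336.04 → $13,260.75; payment $336.04; balance $12,924.71
Payment period 3: opening $12,924.71; interest $336.04 → $13,260.75; payment $4,808.74; balance $8,452.01
Payment period 4: opening $8,452.01; interest $219.75 → $8,671.76; payment $4,808.74; balance $3,863.02
Payment period 5: opening $3,863.02; interest $100.44 → $3,963.46; payment $3,963.46; balance $0.00

$0.00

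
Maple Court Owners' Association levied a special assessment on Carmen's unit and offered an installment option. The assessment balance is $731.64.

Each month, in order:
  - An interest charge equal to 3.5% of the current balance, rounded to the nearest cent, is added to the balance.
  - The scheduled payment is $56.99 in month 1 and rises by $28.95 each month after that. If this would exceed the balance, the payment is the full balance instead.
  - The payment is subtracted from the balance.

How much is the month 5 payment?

Month 1: opening $731.64; interest $25.61 → $757.25; payment $56.99; balance $700.26
Month 2: opening $700.26; interest $24.51 → $724.77; payment $85.94; balance $638.83
Month 3: opening $638.83; interest $22.36 → $661.19; payment $114.89; balance $546.30
Month 4: opening $546.30; interest $19.12 → $565.42; payment $143.84; balance $421.58
Month 5: opening $421.58; interest $14.76 → $436.34; payment $172.79; balance $263.55

$172.79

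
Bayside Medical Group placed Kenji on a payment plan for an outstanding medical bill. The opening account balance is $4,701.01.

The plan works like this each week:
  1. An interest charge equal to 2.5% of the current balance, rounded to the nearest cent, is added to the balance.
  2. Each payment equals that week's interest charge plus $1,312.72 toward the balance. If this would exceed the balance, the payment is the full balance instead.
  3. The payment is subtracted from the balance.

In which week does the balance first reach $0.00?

Week 1: opening $4,701.01; interest $117.53 → $4,818.54; payment $1,430.25; balance $3,388.29
Week 2: opening $3,388.29; interest $84.71 → $3,473.00; payment $1,397.43; balance $2,075.57
Week 3: opening $2,075.57; interest $51.89 → $2,127.46; payment $1,364.61; balance $762.85
Week 4: opening $762.85; interest $19.07 → $781.92; payment $781.92; balance $0.00
Balance reaches $0.00 in week 4.

4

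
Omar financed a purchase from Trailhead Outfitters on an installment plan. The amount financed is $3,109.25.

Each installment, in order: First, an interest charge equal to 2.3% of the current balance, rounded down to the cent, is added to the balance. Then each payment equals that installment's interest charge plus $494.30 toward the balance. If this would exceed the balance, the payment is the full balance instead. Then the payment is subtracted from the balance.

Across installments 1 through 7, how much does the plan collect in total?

# | Opening | Interest | Payment | End bal
1 | $3,109.25 | $71.51 | $565.81 | $2,614.95
2 | $2,614.95 | $60.14 | $554.44 | $2,120.65
3 | $2,120.65 | $48.77 | $543.07 | $1,626.35
4 | $1,626.35 | $37.40 | $531.70 | $1,132.05
5 | $1,132.05 | $26.03 | $520.33 | $637.75
6 | $637.75 | $14.66 | $508.96 | $143.45
7 | $143.45 | $3.29 | $146.74 | $0.00
Total paid: $3,371.05

$3,371.05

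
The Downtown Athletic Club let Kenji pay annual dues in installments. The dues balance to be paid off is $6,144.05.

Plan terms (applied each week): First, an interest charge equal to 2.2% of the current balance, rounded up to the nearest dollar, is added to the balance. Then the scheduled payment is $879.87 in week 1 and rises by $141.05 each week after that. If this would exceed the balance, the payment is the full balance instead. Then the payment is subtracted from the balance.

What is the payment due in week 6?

$831.20

Week 1: $6,144.05 +$136.00 interest = $6,280.05; pay $879.87 → $5,400.18
Week 2: $5,400.18 +$119.00 interest = $5,519.18; pay $1,020.92 → $4,498.26
Week 3: $4,498.26 +$99.00 interest = $4,597.26; pay $1,161.97 → $3,435.29
Week 4: $3,435.29 +$76.00 interest = $3,511.29; pay $1,303.02 → $2,208.27
Week 5: $2,208.27 +$49.00 interest = $2,257.27; pay $1,444.07 → $813.20
Week 6: $813.20 +$18.00 interest = $831.20; pay $831.20 → $0.00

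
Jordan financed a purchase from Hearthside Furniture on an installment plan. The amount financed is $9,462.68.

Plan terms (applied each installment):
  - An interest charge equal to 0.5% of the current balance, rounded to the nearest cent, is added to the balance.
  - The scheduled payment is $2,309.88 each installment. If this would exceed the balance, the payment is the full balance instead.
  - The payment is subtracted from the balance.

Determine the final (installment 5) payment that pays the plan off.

Installment 1: opening $9,462.68; interest $47.31 → $9,509.99; payment $2,309.88; balance $7,200.11
Installment 2: opening $7,200.11; interest $36.00 → $7,236.11; payment $2,309.88; balance $4,926.23
Installment 3: opening $4,926.23; interest $24.63 → $4,950.86; payment $2,309.88; balance $2,640.98
Installment 4: opening $2,640.98; interest $13.20 → $2,654.18; payment $2,309.88; balance $344.30
Installment 5: opening $344.30; interest $1.72 → $346.02; payment $346.02; balance $0.00

$346.02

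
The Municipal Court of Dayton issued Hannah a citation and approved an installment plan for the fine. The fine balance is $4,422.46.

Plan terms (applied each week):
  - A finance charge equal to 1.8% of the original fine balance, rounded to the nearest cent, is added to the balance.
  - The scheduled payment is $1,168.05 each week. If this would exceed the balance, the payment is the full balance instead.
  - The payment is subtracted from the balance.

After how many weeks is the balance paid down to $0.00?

5

# | Opening | Interest | Payment | End bal
1 | $4,422.46 | $79.60 | $1,168.05 | $3,334.01
2 | $3,334.01 | $79.60 | $1,168.05 | $2,245.56
3 | $2,245.56 | $79.60 | $1,168.05 | $1,157.11
4 | $1,157.11 | $79.60 | $1,168.05 | $68.66
5 | $68.66 | $79.60 | $148.26 | $0.00
Balance reaches $0.00 in week 5.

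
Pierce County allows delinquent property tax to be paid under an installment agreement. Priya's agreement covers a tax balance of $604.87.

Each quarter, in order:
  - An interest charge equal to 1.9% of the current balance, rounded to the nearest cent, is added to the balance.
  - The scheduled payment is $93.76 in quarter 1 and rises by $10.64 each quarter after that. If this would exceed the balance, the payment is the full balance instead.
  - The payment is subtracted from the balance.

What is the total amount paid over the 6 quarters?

$645.66

Quarter 1: $604.87 +$11.49 interest = $616.36; pay $93.76 → $522.60
Quarter 2: $522.60 +$9.93 interest = $532.53; pay $104.40 → $428.13
Quarter 3: $428.13 +$8.13 interest = $436.26; pay $115.04 → $321.22
Quarter 4: $321.22 +$6.10 interest = $327.32; pay $125.68 → $201.64
Quarter 5: $201.64 +$3.83 interest = $205.47; pay $136.32 → $69.15
Quarter 6: $69.15 +$1.31 interest = $70.46; pay $70.46 → $0.00
Total paid: $645.66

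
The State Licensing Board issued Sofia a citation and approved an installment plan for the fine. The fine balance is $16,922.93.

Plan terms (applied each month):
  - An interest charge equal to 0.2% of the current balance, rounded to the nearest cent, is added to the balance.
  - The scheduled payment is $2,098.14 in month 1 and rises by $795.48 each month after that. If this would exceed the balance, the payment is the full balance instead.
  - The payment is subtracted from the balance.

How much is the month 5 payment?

# | Opening | Interest | Payment | End bal
1 | $16,922.93 | $33.85 | $2,098.14 | $14,858.64
2 | $14,858.64 | $29.72 | $2,893.62 | $11,994.74
3 | $11,994.74 | $23.99 | $3,689.10 | $8,329.63
4 | $8,329.63 | $16.66 | $4,484.58 | $3,861.71
5 | $3,861.71 | $7.72 | $3,869.43 | $0.00

$3,869.43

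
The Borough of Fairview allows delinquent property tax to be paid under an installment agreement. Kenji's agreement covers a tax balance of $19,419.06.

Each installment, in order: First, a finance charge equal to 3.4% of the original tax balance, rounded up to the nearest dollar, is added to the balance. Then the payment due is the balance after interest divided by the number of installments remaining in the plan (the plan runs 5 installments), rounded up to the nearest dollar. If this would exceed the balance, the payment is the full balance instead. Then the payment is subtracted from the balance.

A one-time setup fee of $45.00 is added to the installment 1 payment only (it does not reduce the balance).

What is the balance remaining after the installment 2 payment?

Installment 1: $19,419.06 +$661.00 interest = $20,080.06; pay $4,017.00 (+ $45.00 fee) → $16,063.06
Installment 2: $16,063.06 +$661.00 interest = $16,724.06; pay $4,182.00 → $12,542.06

$12,542.06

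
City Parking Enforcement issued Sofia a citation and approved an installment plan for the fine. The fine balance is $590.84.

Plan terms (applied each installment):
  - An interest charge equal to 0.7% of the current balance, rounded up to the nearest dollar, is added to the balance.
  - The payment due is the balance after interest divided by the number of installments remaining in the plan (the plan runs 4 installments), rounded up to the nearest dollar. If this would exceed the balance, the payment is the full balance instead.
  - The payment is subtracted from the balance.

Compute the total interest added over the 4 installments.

$14.00

Installment 1: $590.84 +$5.00 interest = $595.84; pay $149.00 → $446.84
Installment 2: $446.84 +$4.00 interest = $450.84; pay $151.00 → $299.84
Installment 3: $299.84 +$3.00 interest = $302.84; pay $152.00 → $150.84
Installment 4: $150.84 +$2.00 interest = $152.84; pay $152.84 → $0.00
Total interest: $5.00 + $4.00 + $3.00 + $2.00 = $14.00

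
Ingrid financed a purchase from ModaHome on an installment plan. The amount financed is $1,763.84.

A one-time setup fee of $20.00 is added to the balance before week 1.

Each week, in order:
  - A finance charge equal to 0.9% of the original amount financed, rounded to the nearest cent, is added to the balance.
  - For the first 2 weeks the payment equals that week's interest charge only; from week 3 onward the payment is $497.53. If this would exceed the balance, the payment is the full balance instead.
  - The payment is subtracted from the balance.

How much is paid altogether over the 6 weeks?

$1,879.06

Week 1: opening $1,783.84; interest $15.87 → $1,799.71; payment $15.87; balance $1,783.84
Week 2: opening $1,783.84; interest $15.87 → $1,799.71; payment $15.87; balance $1,783.84
Week 3: opening $1,783.84; interest $15.87 → $1,799.71; payment $497.53; balance $1,302.18
Week 4: opening $1,302.18; interest $15.87 → $1,318.05; payment $497.53; balance $820.52
Week 5: opening $820.52; interest $15.87 → $836.39; payment $497.53; balance $338.86
Week 6: opening $338.86; interest $15.87 → $354.73; payment $354.73; balance $0.00
Total paid: $1,879.06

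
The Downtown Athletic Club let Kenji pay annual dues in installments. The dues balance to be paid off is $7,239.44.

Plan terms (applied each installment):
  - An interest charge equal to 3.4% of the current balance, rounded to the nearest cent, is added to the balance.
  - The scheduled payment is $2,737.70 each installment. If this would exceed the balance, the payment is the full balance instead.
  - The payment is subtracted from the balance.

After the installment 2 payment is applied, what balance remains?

$2,171.61

# | Opening | Interest | Payment | End bal
1 | $7,239.44 | $246.14 | $2,737.70 | $4,747.88
2 | $4,747.88 | $161.43 | $2,737.70 | $2,171.61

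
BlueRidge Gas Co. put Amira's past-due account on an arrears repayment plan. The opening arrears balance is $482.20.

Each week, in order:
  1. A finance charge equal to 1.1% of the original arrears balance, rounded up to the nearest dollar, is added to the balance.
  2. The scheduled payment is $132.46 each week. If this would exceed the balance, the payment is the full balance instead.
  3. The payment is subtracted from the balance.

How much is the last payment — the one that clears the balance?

$108.82

Week 1: opening $482.20; interest $6.00 → $488.20; payment $132.46; balance $355.74
Week 2: opening $355.74; interest $6.00 → $361.74; payment $132.46; balance $229.28
Week 3: opening $229.28; interest $6.00 → $235.28; payment $132.46; balance $102.82
Week 4: opening $102.82; interest $6.00 → $108.82; payment $108.82; balance $0.00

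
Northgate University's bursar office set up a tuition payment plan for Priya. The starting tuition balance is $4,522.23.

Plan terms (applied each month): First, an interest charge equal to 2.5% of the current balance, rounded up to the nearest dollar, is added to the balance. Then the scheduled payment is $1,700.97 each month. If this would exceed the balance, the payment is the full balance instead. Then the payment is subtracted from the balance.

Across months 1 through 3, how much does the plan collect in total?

$4,743.23

Month 1: $4,522.23 +$114.00 interest = $4,636.23; pay $1,700.97 → $2,935.26
Month 2: $2,935.26 +$74.00 interest = $3,009.26; pay $1,700.97 → $1,308.29
Month 3: $1,308.29 +$33.00 interest = $1,341.29; pay $1,341.29 → $0.00
Total paid: $4,743.23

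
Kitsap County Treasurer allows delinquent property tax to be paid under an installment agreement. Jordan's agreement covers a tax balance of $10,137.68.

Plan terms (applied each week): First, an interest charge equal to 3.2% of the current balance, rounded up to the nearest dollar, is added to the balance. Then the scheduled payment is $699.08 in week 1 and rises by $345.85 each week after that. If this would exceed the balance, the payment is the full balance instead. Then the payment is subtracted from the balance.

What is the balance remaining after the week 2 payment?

$9,031.67

# | Opening | Interest | Payment | End bal
1 | $10,137.68 | $325.00 | $699.08 | $9,763.60
2 | $9,763.60 | $313.00 | $1,044.93 | $9,031.67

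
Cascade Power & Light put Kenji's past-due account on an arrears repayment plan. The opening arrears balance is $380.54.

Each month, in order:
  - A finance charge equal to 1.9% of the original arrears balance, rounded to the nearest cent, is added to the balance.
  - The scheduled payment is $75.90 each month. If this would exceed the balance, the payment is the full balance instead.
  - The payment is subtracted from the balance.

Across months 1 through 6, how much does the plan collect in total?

$423.92

# | Opening | Interest | Payment | End bal
1 | $380.54 | $7.23 | $75.90 | $311.87
2 | $311.87 | $7.23 | $75.90 | $243.20
3 | $243.20 | $7.23 | $75.90 | $174.53
4 | $174.53 | $7.23 | $75.90 | $105.86
5 | $105.86 | $7.23 | $75.90 | $37.19
6 | $37.19 | $7.23 | $44.42 | $0.00
Total paid: $423.92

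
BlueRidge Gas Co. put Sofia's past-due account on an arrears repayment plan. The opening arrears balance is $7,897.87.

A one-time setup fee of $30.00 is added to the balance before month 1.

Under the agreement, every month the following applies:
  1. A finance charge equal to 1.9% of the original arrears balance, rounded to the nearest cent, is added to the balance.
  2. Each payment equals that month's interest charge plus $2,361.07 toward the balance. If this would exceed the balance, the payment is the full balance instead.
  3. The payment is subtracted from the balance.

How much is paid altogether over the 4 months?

$8,528.11

# | Opening | Interest | Payment | End bal
1 | $7,927.87 | $150.06 | $2,511.13 | $5,566.80
2 | $5,566.80 | $150.06 | $2,511.13 | $3,205.73
3 | $3,205.73 | $150.06 | $2,511.13 | $844.66
4 | $844.66 | $150.06 | $994.72 | $0.00
Total paid: $8,528.11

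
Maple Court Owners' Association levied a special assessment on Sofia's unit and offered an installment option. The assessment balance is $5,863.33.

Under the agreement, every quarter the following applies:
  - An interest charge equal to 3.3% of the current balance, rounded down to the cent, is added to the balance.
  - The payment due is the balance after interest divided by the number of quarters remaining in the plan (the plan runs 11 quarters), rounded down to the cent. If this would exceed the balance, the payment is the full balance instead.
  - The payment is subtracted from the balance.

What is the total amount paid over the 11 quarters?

$7,161.92

Quarter 1: opening $5,863.33; interest $193.48 → $6,056.81; payment $550.61; balance $5,506.20
Quarter 2: opening $5,506.20; interest $181.70 → $5,687.90; payment $568.79; balance $5,119.11
Quarter 3: opening $5,119.11; interest $168.93 → $5,288.04; payment $587.56; balance $4,700.48
Quarter 4: opening $4,700.48; interest $155.11 → $4,855.59; payment $606.94; balance $4,248.65
Quarter 5: opening $4,248.65; interest $140.20 → $4,388.85; payment $626.97; balance $3,761.88
Quarter 6: opening $3,761.88; interest $124.14 → $3,886.02; payment $647.67; balance $3,238.35
Quarter 7: opening $3,238.35; interest $106.86 → $3,345.21; payment $669.04; balance $2,676.17
Quarter 8: opening $2,676.17; interest $88.31 → $2,764.48; payment $691.12; balance $2,073.36
Quarter 9: opening $2,073.36; interest $68.42 → $2,141.78; payment $713.92; balance $1,427.86
Quarter 10: opening $1,427.86; interest $47.11 → $1,474.97; payment $737.48; balance $737.49
Quarter 11: opening $737.49; interest $24.33 → $761.82; payment $761.82; balance $0.00
Total paid: $7,161.92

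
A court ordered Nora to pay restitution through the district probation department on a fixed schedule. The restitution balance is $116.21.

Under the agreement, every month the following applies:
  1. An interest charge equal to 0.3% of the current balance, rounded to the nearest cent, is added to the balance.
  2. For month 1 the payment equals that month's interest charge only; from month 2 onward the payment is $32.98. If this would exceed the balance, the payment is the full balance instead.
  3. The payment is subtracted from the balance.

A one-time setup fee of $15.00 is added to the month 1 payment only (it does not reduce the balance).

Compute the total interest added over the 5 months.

Month 1: opening $116.21; interest $0.35 → $116.56; payment $0.35 (+ $15.00 fee); balance $116.21
Month 2: opening $116.21; interest $0.35 → $116.56; payment $32.98; balance $83.58
Month 3: opening $83.58; interest $0.25 → $83.83; payment $32.98; balance $50.85
Month 4: opening $50.85; interest $0.15 → $51.00; payment $32.98; balance $18.02
Month 5: opening $18.02; interest $0.05 → $18.07; payment $18.07; balance $0.00
Total interest: $0.35 + $0.35 + $0.25 + $0.15 + $0.05 = $1.15

$1.15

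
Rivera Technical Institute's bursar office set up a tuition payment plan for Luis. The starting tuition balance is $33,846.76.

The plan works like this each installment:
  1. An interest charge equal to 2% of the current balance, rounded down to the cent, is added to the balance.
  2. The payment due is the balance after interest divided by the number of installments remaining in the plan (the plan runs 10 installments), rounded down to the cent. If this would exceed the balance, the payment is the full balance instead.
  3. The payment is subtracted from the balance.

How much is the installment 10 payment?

$4,125.90

Installment 1: $33,846.76 +$676.93 interest = $34,523.69; pay $3,452.36 → $31,071.33
Installment 2: $31,071.33 +$621.42 interest = $31,692.75; pay $3,521.41 → $28,171.34
Installment 3: $28,171.34 +$563.42 interest = $28,734.76; pay $3,591.84 → $25,142.92
Installment 4: $25,142.92 +$502.85 interest = $25,645.77; pay $3,663.68 → $21,982.09
Installment 5: $21,982.09 +$439.64 interest = $22,421.73; pay $3,736.95 → $18,684.78
Installment 6: $18,684.78 +$373.69 interest = $19,058.47; pay $3,811.69 → $15,246.78
Installment 7: $15,246.78 +$304.93 interest = $15,551.71; pay $3,887.92 → $11,663.79
Installment 8: $11,663.79 +$233.27 interest = $11,897.06; pay $3,965.68 → $7,931.38
Installment 9: $7,931.38 +$158.62 interest = $8,090.00; pay $4,045.00 → $4,045.00
Installment 10: $4,045.00 +$80.90 interest = $4,125.90; pay $4,125.90 → $0.00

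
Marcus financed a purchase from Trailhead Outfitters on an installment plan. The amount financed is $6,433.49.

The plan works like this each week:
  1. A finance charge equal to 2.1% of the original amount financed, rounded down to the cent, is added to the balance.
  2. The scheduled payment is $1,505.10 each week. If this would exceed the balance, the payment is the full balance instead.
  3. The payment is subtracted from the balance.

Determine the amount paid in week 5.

$1,088.59

# | Opening | Interest | Payment | End bal
1 | $6,433.49 | $135.10 | $1,505.10 | $5,063.49
2 | $5,063.49 | $135.10 | $1,505.10 | $3,693.49
3 | $3,693.49 | $135.10 | $1,505.10 | $2,323.49
4 | $2,323.49 | $135.10 | $1,505.10 | $953.49
5 | $953.49 | $135.10 | $1,088.59 | $0.00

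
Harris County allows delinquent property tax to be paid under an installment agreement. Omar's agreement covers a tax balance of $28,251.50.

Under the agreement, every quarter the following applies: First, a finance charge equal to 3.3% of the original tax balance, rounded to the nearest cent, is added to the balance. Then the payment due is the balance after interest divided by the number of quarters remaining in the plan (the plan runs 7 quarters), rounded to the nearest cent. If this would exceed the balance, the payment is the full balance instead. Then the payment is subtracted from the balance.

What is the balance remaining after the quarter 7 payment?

Quarter 1: $28,251.50 +$932.30 interest = $29,183.80; pay $4,169.11 → $25,014.69
Quarter 2: $25,014.69 +$932.30 interest = $25,946.99; pay $4,324.50 → $21,622.49
Quarter 3: $21,622.49 +$932.30 interest = $22,554.79; pay $4,510.96 → $18,043.83
Quarter 4: $18,043.83 +$932.30 interest = $18,976.13; pay $4,744.03 → $14,232.10
Quarter 5: $14,232.10 +$932.30 interest = $15,164.40; pay $5,054.80 → $10,109.60
Quarter 6: $10,109.60 +$932.30 interest = $11,041.90; pay $5,520.95 → $5,520.95
Quarter 7: $5,520.95 +$932.30 interest = $6,453.25; pay $6,453.25 → $0.00

$0.00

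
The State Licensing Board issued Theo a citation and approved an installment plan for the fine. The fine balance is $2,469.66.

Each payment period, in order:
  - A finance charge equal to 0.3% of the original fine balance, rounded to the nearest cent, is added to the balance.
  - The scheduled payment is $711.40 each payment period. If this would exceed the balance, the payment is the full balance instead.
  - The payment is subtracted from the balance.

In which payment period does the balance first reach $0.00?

# | Opening | Interest | Payment | End bal
1 | $2,469.66 | $7.41 | $711.40 | $1,765.67
2 | $1,765.67 | $7.41 | $711.40 | $1,061.68
3 | $1,061.68 | $7.41 | $711.40 | $357.69
4 | $357.69 | $7.41 | $365.10 | $0.00
Balance reaches $0.00 in payment period 4.

4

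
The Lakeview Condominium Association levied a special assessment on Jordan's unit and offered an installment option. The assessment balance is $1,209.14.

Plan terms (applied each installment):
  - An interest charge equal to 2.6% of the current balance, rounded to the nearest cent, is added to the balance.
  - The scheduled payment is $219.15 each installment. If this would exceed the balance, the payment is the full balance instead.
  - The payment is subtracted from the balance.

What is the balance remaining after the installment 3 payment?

Installment 1: $1,209.14 +$31.44 interest = $1,240.58; pay $219.15 → $1,021.43
Installment 2: $1,021.43 +$26.56 interest = $1,047.99; pay $219.15 → $828.84
Installment 3: $828.84 +$21.55 interest = $850.39; pay $219.15 → $631.24

$631.24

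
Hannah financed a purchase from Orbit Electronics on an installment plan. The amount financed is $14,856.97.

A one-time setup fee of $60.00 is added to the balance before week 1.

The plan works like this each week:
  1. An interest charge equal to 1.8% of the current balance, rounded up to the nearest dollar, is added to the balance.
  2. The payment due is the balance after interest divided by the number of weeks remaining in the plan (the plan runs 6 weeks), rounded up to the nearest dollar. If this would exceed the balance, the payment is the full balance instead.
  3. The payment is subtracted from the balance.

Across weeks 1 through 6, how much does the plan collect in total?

$15,887.97

Week 1: $14,916.97 +$269.00 interest = $15,185.97; pay $2,531.00 → $12,654.97
Week 2: $12,654.97 +$228.00 interest = $12,882.97; pay $2,577.00 → $10,305.97
Week 3: $10,305.97 +$186.00 interest = $10,491.97; pay $2,623.00 → $7,868.97
Week 4: $7,868.97 +$142.00 interest = $8,010.97; pay $2,671.00 → $5,339.97
Week 5: $5,339.97 +$97.00 interest = $5,436.97; pay $2,719.00 → $2,717.97
Week 6: $2,717.97 +$49.00 interest = $2,766.97; pay $2,766.97 → $0.00
Total paid: $15,887.97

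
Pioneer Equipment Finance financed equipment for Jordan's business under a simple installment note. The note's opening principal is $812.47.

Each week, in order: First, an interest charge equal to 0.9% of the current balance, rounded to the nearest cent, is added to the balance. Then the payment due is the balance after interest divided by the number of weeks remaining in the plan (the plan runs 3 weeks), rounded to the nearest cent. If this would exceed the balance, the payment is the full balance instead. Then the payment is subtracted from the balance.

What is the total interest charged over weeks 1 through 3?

$14.71

# | Opening | Interest | Payment | End bal
1 | $812.47 | $7.31 | $273.26 | $546.52
2 | $546.52 | $4.92 | $275.72 | $275.72
3 | $275.72 | $2.48 | $278.20 | $0.00
Total interest: $7.31 + $4.92 + $2.48 = $14.71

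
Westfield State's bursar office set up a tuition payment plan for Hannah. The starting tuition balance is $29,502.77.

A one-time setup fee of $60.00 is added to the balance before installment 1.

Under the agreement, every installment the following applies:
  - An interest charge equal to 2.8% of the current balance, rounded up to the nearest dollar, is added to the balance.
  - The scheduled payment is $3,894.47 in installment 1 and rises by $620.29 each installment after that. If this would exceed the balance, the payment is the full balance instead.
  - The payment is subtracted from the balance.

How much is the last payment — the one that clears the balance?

$174.60

Installment 1: opening $29,562.77; interest $828.00 → $30,390.77; payment $3,894.47; balance $26,496.30
Installment 2: opening $26,496.30; interest $742.00 → $27,238.30; payment $4,514.76; balance $22,723.54
Installment 3: opening $22,723.54; interest $637.00 → $23,360.54; payment $5,135.05; balance $18,225.49
Installment 4: opening $18,225.49; interest $511.00 → $18,736.49; payment $5,755.34; balance $12,981.15
Installment 5: opening $12,981.15; interest $364.00 → $13,345.15; payment $6,375.63; balance $6,969.52
Installment 6: opening $6,969.52; interest $196.00 → $7,165.52; payment $6,995.92; balance $169.60
Installment 7: opening $169.60; interest $5.00 → $174.60; payment $174.60; balance $0.00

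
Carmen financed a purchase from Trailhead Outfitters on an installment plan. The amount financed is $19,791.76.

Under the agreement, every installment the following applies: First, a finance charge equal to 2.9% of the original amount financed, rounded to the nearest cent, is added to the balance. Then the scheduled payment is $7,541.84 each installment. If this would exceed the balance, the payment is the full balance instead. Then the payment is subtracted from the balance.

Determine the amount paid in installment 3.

$6,429.96

Installment 1: opening $19,791.76; interest $573.96 → $20,365.72; payment $7,541.84; balance $12,823.88
Installment 2: opening $12,823.88; interest $573.96 → $13,397.84; payment $7,541.84; balance $5,856.00
Installment 3: opening $5,856.00; interest $573.96 → $6,429.96; payment $6,429.96; balance $0.00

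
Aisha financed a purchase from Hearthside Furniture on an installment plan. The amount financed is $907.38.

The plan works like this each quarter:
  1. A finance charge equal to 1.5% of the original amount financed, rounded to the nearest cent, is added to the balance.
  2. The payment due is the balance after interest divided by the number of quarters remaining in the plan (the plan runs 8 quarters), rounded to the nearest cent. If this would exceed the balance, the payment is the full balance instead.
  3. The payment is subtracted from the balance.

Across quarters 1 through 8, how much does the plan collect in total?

$1,016.26

# | Opening | Interest | Payment | End bal
1 | $907.38 | $13.61 | $115.12 | $805.87
2 | $805.87 | $13.61 | $117.07 | $702.41
3 | $702.41 | $13.61 | $119.34 | $596.68
4 | $596.68 | $13.61 | $122.06 | $488.23
5 | $488.23 | $13.61 | $125.46 | $376.38
6 | $376.38 | $13.61 | $130.00 | $259.99
7 | $259.99 | $13.61 | $136.80 | $136.80
8 | $136.80 | $13.61 | $150.41 | $0.00
Total paid: $1,016.26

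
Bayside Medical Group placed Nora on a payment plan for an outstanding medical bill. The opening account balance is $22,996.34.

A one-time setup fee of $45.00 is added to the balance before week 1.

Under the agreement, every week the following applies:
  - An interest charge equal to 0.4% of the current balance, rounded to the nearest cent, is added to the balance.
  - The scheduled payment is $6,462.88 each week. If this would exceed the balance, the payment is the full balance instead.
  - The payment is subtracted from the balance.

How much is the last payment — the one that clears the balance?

Week 1: $23,041.34 +$92.17 interest = $23,133.51; pay $6,462.88 → $16,670.63
Week 2: $16,670.63 +$66.68 interest = $16,737.31; pay $6,462.88 → $10,274.43
Week 3: $10,274.43 +$41.10 interest = $10,315.53; pay $6,462.88 → $3,852.65
Week 4: $3,852.65 +$15.41 interest = $3,868.06; pay $3,868.06 → $0.00

$3,868.06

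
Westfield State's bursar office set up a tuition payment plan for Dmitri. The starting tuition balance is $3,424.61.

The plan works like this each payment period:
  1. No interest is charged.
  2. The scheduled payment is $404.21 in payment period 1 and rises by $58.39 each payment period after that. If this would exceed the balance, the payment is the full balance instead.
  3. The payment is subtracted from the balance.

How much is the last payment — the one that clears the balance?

$123.50

Payment period 1: opening $3,424.61; payment $404.21; balance $3,020.40
Payment period 2: opening $3,020.40; payment $462.60; balance $2,557.80
Payment period 3: opening $2,557.80; payment $520.99; balance $2,036.81
Payment period 4: opening $2,036.81; payment $579.38; balance $1,457.43
Payment period 5: opening $1,457.43; payment $637.77; balance $819.66
Payment period 6: opening $819.66; payment $696.16; balance $123.50
Payment period 7: opening $123.50; payment $123.50; balance $0.00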